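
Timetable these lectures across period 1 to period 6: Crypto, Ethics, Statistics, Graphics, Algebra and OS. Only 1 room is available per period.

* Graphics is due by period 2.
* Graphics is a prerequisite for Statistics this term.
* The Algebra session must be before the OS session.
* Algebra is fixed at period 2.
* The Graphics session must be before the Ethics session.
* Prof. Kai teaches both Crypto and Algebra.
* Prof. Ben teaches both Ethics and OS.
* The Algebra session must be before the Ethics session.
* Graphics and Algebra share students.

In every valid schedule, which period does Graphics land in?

period 1

Graphics's window is period 1–period 2.
Algebra is fixed at period 2, and Graphics can't share a period with Algebra.
So Graphics must be period 1.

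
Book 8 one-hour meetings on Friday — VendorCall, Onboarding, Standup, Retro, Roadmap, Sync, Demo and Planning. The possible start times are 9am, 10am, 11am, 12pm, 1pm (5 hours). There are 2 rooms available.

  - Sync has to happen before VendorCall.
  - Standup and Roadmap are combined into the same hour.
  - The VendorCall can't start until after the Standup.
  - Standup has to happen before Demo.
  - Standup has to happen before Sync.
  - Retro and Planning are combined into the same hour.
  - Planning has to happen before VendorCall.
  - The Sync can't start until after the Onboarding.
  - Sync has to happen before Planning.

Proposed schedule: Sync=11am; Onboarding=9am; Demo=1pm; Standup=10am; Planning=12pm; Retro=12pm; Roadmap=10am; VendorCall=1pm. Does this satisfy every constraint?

Standup has to happen before Sync — holds.
There are 2 rooms available — holds.
Sync has to happen before Planning — holds.
The VendorCall can't start until after the Standup — holds.
Planning has to happen before VendorCall — holds.
The Sync can't start until after the Onboarding — holds.
Standup has to happen before Demo — holds.
Retro and Planning are combined into the same hour — holds.
Standup and Roadmap are combined into the same hour — holds.
Sync has to happen before VendorCall — holds.

Valid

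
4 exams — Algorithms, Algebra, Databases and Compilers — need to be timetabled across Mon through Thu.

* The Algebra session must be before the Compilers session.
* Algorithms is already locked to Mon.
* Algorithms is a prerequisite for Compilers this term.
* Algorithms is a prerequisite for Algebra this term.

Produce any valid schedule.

Algorithms -> Mon, Compilers -> Wed, Algebra -> Tue, Databases -> Mon

Checking: Algebra(Tue) before Compilers(Wed); Algorithms(Mon) before Compilers(Wed); Algorithms(Mon) before Algebra(Tue); Algorithms=Mon in [Mon,Mon].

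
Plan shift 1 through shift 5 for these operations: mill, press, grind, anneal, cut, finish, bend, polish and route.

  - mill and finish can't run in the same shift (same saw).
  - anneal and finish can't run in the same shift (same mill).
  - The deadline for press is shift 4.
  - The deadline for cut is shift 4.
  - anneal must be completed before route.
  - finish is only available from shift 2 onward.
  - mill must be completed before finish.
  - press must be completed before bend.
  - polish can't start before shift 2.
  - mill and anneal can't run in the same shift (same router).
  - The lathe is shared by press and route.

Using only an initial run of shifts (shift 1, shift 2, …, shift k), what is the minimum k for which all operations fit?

3

The precedence chain requires at least 2 distinct shifts.
Could 2 shifts be enough, i.e. nothing placed later than shift 2? No: finish's window within 2 shifts is {shift 2}; mill must come before finish (at shift 2 or earlier) → {shift 1}; route must come after anneal (at shift 1 or later) → {shift 2}; anneal must come before route (at shift 2 or earlier) → {shift 1}; anneal can't share with mill (shift 1) → nothing is left.
So 2 shifts is not enough.
3 works (last occupied shift: shift 3): for example press -> shift 1, mill -> shift 1, finish -> shift 3, route -> shift 3, bend -> shift 2, grind -> shift 1, polish -> shift 2, anneal -> shift 2, cut -> shift 1.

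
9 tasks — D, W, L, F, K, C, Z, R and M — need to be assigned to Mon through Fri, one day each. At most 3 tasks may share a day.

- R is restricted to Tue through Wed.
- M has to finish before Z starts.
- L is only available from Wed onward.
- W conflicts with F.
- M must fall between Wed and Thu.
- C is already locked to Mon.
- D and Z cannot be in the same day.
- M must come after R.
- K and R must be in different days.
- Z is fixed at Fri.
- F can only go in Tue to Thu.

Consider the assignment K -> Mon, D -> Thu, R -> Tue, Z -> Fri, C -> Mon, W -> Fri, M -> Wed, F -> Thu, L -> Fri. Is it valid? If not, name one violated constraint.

Valid

Z is fixed at Fri — holds.
F can only go in Tue to Thu — holds.
D and Z cannot be in the same day — holds.
M has to finish before Z starts — holds.
M must come after R — holds.
L is only available from Wed onward — holds.
W conflicts with F — holds.
M must fall between Wed and Thu — holds.
K and R must be in different days — holds.
At most 3 tasks may share a day — holds.
R is restricted to Tue through Wed — holds.
C is already locked to Mon — holds.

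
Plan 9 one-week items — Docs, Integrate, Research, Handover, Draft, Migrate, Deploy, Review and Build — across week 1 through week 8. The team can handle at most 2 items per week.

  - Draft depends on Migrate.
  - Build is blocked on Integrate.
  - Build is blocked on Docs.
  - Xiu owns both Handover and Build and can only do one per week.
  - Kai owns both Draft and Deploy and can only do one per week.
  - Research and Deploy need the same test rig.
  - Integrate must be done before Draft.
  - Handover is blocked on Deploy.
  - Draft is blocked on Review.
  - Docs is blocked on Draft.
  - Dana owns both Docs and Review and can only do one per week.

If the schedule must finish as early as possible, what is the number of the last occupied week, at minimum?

The precedence chain requires at least 4 distinct weeks.
With at most 2 per week and 9 work items, at least 5 weeks are needed.
5 works (last occupied week: week 5): for example Review in week 2, Docs in week 4, Integrate in week 1, Handover in week 3, Research in week 4, Deploy in week 2, Draft in week 3, Migrate in week 1, Build in week 5.

week 5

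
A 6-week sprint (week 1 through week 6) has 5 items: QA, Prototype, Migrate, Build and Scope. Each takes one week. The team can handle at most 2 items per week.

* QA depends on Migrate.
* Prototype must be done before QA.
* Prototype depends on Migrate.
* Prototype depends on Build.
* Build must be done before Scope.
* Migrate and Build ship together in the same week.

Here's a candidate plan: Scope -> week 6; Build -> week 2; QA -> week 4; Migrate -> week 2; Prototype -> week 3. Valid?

Prototype depends on Migrate — holds.
Prototype must be done before QA — holds.
QA depends on Migrate — holds.
The team can handle at most 2 items per week — holds.
Prototype depends on Build — holds.
Migrate and Build ship together in the same week — holds.
Build must be done before Scope — holds.

Yes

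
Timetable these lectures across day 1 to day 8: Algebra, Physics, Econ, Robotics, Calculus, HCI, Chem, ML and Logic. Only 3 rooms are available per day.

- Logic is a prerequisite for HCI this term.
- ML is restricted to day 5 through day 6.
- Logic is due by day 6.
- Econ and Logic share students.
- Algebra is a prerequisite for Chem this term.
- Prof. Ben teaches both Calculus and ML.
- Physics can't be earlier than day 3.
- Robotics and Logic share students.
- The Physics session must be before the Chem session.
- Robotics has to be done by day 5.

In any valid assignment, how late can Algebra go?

Downstream work caps Algebra at day 7.
Algebra at day 7 is achievable: Econ in day 1; ML in day 5; Robotics in day 1; Physics in day 3; Calculus in day 1; Algebra in day 7; HCI in day 3; Logic in day 2; Chem in day 8.

day 7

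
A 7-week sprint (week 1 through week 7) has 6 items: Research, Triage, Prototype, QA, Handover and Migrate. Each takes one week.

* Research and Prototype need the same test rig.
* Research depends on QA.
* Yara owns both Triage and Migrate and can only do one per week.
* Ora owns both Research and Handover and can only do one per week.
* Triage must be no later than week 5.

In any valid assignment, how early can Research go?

Precedence pushes Research to at least week 2.
Research at week 2 is achievable: Handover=week 1; QA=week 1; Prototype=week 1; Research=week 2; Triage=week 1; Migrate=week 2.

week 2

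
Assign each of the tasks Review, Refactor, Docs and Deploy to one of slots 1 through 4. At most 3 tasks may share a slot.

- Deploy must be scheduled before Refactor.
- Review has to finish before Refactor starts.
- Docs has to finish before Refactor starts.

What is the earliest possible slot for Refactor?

Precedence pushes Refactor to at least 2.
Refactor at 2 is achievable: Docs=1; Deploy=1; Review=1; Refactor=2.

2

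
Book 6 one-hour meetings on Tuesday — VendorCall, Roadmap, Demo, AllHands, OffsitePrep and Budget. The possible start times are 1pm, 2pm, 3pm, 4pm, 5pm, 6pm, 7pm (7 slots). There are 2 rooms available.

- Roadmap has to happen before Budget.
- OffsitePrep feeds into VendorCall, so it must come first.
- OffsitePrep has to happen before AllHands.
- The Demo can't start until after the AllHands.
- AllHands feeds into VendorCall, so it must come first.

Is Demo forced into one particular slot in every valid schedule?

Demo can be 3pm (e.g. OffsitePrep=1pm; AllHands=2pm; Roadmap=1pm; Demo=3pm; Budget=2pm; VendorCall=3pm) or 4pm (e.g. AllHands in 2pm; Demo in 4pm; VendorCall in 3pm; OffsitePrep in 1pm; Roadmap in 1pm; Budget in 2pm).

No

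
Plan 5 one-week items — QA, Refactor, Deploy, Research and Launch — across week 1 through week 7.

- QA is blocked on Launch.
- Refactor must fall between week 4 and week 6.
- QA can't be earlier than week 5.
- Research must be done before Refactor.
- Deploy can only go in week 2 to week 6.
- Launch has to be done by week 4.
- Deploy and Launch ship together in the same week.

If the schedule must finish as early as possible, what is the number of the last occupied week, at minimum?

The precedence chain requires at least 2 distinct weeks.
QA can't be placed before week 5, so the schedule must run through at least week 5.
5 works (last occupied week: week 5): for example QA=week 5; Deploy=week 2; Research=week 1; Refactor=week 4; Launch=week 2.

5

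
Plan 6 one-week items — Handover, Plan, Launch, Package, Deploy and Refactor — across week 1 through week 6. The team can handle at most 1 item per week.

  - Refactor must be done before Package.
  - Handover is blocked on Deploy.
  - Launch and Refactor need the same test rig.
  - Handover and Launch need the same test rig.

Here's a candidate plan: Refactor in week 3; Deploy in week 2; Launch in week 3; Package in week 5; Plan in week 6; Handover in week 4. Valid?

No. Launch and Refactor need the same test rig is not satisfied.

Handover is blocked on Deploy — holds.
Refactor must be done before Package — holds.
Launch and Refactor need the same test rig — violated.
Handover and Launch need the same test rig — holds.
The team can handle at most 1 item per week — violated.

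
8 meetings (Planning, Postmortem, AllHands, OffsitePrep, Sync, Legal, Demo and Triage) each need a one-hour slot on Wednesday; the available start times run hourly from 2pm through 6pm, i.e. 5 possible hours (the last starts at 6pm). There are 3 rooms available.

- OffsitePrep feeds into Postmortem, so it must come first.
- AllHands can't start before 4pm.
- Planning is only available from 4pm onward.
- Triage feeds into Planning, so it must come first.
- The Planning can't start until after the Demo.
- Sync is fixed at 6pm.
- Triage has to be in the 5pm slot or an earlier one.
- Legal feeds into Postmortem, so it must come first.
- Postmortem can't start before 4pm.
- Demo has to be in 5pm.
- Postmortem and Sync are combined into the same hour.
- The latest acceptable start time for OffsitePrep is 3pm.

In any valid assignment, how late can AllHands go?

5pm

AllHands is available from 4pm.
AllHands at 5pm is achievable: Planning=6pm, AllHands=5pm, Postmortem=6pm, Legal=2pm, OffsitePrep=2pm, Demo=5pm, Sync=6pm, Triage=2pm.
Nothing later works — the capacity limit rule out every hour after 5pm.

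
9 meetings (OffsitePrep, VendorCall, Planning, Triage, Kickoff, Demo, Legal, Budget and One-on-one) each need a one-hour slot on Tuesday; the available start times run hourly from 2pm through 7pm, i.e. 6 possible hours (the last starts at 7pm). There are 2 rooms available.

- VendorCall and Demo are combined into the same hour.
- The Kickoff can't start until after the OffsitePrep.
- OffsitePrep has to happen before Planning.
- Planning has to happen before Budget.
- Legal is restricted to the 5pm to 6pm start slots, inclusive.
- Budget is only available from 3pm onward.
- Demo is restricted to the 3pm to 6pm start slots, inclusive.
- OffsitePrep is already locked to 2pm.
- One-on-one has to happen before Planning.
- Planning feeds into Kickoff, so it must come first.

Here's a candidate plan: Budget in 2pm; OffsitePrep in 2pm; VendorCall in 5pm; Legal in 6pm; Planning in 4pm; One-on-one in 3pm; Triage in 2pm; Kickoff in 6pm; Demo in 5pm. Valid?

No — it violates: Budget is only available from 3pm onward

There are 2 rooms available — violated.
Demo is restricted to the 3pm to 6pm start slots, inclusive — holds.
One-on-one has to happen before Planning — holds.
The Kickoff can't start until after the OffsitePrep — holds.
OffsitePrep is already locked to 2pm — holds.
Planning has to happen before Budget — violated.
OffsitePrep has to happen before Planning — holds.
VendorCall and Demo are combined into the same hour — holds.
Budget is only available from 3pm onward — violated.
Planning feeds into Kickoff, so it must come first — holds.
Legal is restricted to the 5pm to 6pm start slots, inclusive — holds.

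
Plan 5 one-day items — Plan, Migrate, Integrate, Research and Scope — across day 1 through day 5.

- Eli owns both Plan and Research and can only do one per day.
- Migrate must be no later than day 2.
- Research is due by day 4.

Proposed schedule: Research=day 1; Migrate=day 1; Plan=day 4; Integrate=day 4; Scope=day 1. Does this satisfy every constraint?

Yes, all constraints hold

Migrate must be no later than day 2 — holds.
Research is due by day 4 — holds.
Eli owns both Plan and Research and can only do one per day — holds.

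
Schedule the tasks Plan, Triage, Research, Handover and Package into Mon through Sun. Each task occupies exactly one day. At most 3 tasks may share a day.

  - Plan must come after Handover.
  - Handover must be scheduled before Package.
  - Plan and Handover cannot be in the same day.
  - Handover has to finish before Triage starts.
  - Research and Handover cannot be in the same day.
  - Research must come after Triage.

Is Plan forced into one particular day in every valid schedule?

No

Plan can be Tue (e.g. Triage -> Tue; Package -> Tue; Plan -> Tue; Research -> Wed; Handover -> Mon) or Wed (e.g. Triage=Tue, Research=Wed, Plan=Wed, Handover=Mon, Package=Tue).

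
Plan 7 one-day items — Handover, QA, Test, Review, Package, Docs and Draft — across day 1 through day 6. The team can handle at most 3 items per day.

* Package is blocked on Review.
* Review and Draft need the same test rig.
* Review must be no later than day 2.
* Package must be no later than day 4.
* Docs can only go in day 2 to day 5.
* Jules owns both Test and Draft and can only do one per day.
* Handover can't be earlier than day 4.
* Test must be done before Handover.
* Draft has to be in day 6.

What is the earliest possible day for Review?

day 1

Review's own window allows nothing later than day 2.
Review at day 1 is achievable: Review in day 1; Package in day 2; Test in day 1; Draft in day 6; Docs in day 2; Handover in day 4; QA in day 1.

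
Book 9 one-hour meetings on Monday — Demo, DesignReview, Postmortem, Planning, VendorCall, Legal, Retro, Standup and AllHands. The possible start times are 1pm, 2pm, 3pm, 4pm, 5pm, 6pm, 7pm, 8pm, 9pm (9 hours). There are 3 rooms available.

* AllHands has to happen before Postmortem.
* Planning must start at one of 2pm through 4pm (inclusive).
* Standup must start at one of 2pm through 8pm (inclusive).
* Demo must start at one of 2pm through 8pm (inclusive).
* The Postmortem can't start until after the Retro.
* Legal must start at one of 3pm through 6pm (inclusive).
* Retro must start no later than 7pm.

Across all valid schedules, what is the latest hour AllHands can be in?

8pm

Downstream work caps AllHands at 8pm.
AllHands at 8pm is achievable: Legal=3pm; Retro=1pm; VendorCall=1pm; Postmortem=9pm; AllHands=8pm; Demo=2pm; DesignReview=1pm; Planning=2pm; Standup=2pm.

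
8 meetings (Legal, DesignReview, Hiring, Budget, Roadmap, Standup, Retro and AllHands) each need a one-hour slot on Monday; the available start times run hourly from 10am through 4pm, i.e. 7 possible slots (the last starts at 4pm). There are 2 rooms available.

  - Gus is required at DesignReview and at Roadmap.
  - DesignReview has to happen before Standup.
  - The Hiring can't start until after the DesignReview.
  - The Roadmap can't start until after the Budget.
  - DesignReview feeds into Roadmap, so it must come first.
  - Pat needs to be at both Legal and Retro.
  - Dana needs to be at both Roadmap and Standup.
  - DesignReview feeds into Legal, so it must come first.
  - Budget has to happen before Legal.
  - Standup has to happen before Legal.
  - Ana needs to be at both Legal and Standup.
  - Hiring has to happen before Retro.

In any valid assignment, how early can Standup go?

11am

Precedence pushes Standup to at least 11am; downstream work caps Standup at 3pm.
Standup at 11am is achievable: DesignReview -> 10am, Roadmap -> 12pm, Legal -> 12pm, AllHands -> 1pm, Hiring -> 11am, Standup -> 11am, Retro -> 1pm, Budget -> 10am.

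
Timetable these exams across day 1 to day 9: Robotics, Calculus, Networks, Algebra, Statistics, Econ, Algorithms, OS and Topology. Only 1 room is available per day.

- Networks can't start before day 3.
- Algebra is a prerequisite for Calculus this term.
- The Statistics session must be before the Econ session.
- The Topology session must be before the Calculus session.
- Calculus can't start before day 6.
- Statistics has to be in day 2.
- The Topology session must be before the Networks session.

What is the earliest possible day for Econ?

day 3

Precedence pushes Econ to at least day 3.
Econ at day 3 is achievable: Statistics=day 2; Robotics=day 7; Econ=day 3; Networks=day 4; OS=day 9; Topology=day 1; Calculus=day 6; Algebra=day 5; Algorithms=day 8.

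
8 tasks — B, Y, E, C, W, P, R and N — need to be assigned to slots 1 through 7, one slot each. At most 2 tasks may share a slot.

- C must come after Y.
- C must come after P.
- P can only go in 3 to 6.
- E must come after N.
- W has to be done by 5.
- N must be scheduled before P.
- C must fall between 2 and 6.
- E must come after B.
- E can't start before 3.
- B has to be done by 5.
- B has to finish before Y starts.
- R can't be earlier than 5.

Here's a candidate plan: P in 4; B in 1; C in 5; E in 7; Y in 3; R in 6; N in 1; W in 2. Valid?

E can't start before 3 — holds.
W has to be done by 5 — holds.
C must come after Y — holds.
E must come after N — holds.
N must be scheduled before P — holds.
B has to be done by 5 — holds.
R can't be earlier than 5 — holds.
C must fall between 2 and 6 — holds.
C must come after P — holds.
At most 2 tasks may share a slot — holds.
E must come after B — holds.
B has to finish before Y starts — holds.
P can only go in 3 to 6 — holds.

Valid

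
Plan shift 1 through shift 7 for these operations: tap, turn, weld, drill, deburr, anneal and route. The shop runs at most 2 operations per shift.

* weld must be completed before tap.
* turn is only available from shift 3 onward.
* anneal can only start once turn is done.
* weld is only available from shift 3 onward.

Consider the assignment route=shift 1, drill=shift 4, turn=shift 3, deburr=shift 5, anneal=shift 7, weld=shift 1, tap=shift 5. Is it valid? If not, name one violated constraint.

weld must be completed before tap — holds.
The shop runs at most 2 operations per shift — holds.
turn is only available from shift 3 onward — holds.
anneal can only start once turn is done — holds.
weld is only available from shift 3 onward — violated.

Invalid. weld is only available from shift 3 onward.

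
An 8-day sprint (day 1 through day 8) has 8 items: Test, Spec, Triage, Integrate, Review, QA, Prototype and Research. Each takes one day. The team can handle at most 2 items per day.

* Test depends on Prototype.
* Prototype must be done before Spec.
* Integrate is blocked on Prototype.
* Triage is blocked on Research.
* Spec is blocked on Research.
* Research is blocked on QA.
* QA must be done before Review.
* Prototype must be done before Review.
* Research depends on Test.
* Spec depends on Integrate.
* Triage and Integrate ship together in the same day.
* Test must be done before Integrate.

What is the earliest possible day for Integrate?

Integrate must be in the same day as Triage, which can't be before day 4, so Integrate is at least day 4; downstream work caps Integrate at day 7.
Integrate at day 4 is achievable: Integrate -> day 4; QA -> day 1; Spec -> day 5; Prototype -> day 1; Research -> day 3; Test -> day 2; Triage -> day 4; Review -> day 2.

day 4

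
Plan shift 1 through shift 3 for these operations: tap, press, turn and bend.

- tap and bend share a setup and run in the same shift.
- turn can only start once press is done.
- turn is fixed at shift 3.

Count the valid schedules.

Splitting on tap: it can be shift 1 (2), shift 2 (2), shift 3 (2). Listing each branch's schedules as (press, turn, bend) by shift number:
tap=shift 1: (1,3,1) (2,3,1) — 2.
tap=shift 2: (1,3,2) (2,3,2) — 2.
tap=shift 3: (1,3,3) (2,3,3) — 2.
Summing: 2 + 2 + 2 = 6.

6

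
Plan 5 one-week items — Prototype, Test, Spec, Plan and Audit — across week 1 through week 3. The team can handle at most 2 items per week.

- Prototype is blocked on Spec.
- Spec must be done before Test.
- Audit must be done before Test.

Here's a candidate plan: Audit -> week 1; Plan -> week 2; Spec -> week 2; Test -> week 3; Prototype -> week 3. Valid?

Valid

The team can handle at most 2 items per week — holds.
Audit must be done before Test — holds.
Spec must be done before Test — holds.
Prototype is blocked on Spec — holds.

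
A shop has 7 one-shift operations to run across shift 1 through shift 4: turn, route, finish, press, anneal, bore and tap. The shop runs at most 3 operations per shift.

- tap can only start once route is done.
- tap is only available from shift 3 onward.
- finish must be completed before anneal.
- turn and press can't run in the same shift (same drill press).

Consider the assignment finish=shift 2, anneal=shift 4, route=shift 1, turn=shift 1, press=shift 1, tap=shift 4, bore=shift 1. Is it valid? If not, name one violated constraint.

Invalid. turn and press can't run in the same shift (same drill press).

finish must be completed before anneal — holds.
tap can only start once route is done — holds.
The shop runs at most 3 operations per shift — violated.
turn and press can't run in the same shift (same drill press) — violated.
tap is only available from shift 3 onward — holds.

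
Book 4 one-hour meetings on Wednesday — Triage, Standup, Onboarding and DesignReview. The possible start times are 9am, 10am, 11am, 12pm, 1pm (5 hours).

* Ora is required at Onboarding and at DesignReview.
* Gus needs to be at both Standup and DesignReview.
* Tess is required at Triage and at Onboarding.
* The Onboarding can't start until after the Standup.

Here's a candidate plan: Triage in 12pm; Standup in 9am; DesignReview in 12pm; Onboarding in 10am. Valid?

Tess is required at Triage and at Onboarding — holds.
Gus needs to be at both Standup and DesignReview — holds.
The Onboarding can't start until after the Standup — holds.
Ora is required at Onboarding and at DesignReview — holds.

Valid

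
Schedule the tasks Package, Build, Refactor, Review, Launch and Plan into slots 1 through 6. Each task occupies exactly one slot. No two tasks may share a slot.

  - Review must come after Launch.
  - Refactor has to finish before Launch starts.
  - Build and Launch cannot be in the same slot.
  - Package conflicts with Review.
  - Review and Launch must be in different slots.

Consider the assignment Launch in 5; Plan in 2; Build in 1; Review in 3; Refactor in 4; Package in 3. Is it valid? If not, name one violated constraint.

Invalid. Package conflicts with Review.

Refactor has to finish before Launch starts — holds.
Build and Launch cannot be in the same slot — holds.
No two tasks may share a slot — violated.
Package conflicts with Review — violated.
Review must come after Launch — violated.
Review and Launch must be in different slots — holds.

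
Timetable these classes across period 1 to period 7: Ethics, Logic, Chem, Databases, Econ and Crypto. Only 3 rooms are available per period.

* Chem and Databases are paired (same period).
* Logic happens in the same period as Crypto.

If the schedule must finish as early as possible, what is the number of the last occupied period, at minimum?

period 2

With at most 3 per period and 6 classes, at least 2 periods are needed.
2 works (last occupied period: period 2): for example Crypto in period 1; Logic in period 1; Econ in period 2; Ethics in period 1; Chem in period 2; Databases in period 2.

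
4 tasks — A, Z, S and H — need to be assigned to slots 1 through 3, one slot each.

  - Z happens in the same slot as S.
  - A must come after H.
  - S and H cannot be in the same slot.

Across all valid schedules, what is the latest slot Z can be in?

3

Z at 3 is achievable: A in 2, S in 3, Z in 3, H in 1.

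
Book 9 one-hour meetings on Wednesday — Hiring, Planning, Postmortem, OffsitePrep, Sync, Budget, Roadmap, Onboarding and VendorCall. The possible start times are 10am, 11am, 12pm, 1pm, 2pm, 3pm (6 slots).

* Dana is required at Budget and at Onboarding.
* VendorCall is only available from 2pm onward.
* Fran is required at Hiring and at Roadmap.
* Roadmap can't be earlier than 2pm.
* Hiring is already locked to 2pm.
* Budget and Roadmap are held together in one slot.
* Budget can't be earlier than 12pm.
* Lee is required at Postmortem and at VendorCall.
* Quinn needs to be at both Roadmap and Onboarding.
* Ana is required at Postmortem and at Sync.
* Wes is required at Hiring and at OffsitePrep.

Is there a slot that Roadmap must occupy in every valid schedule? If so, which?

3pm

Roadmap's window is 2pm–3pm.
Hiring is fixed at 2pm, and Roadmap can't share a slot with Hiring.
So Roadmap must be 3pm.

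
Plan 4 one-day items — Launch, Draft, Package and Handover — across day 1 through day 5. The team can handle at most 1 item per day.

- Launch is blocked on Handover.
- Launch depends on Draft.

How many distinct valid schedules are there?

Splitting on Launch: it can be day 3 (4), day 4 (12), day 5 (24). Listing each branch's schedules as (Draft, Package, Handover) by day number:
Launch=day 3: (1,4,2) (1,5,2) (2,4,1) (2,5,1) — 4.
Launch=day 4: (1,2,3) (1,3,2) (1,5,2) (1,5,3) (2,1,3) (2,3,1) (2,5,1) (2,5,3) (3,1,2) (3,2,1) (3,5,1) (3,5,2) — 12.
Launch=day 5: (1,2,3) (1,2,4) (1,3,2) (1,3,4) (1,4,2) (1,4,3) (2,1,3) (2,1,4) (2,3,1) (2,3,4) (2,4,1) (2,4,3) (3,1,2) (3,1,4) (3,2,1) (3,2,4) (3,4,1) (3,4,2) (4,1,2) (4,1,3) (4,2,1) (4,2,3) (4,3,1) (4,3,2) — 24.
Summing: 4 + 12 + 24 = 40.

40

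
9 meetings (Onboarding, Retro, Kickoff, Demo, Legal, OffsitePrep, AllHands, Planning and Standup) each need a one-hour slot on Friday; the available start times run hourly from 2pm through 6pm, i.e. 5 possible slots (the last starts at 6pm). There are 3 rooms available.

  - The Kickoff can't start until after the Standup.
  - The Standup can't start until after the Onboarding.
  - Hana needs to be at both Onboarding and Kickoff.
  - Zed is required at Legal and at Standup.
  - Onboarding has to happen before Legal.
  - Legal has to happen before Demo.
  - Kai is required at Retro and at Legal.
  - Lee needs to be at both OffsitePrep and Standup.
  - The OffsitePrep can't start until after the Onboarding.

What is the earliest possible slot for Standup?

Precedence pushes Standup to at least 3pm; downstream work caps Standup at 5pm.
Standup at 3pm is achievable: Legal=4pm, Retro=2pm, AllHands=2pm, OffsitePrep=4pm, Standup=3pm, Demo=5pm, Kickoff=4pm, Onboarding=2pm, Planning=3pm.

3pm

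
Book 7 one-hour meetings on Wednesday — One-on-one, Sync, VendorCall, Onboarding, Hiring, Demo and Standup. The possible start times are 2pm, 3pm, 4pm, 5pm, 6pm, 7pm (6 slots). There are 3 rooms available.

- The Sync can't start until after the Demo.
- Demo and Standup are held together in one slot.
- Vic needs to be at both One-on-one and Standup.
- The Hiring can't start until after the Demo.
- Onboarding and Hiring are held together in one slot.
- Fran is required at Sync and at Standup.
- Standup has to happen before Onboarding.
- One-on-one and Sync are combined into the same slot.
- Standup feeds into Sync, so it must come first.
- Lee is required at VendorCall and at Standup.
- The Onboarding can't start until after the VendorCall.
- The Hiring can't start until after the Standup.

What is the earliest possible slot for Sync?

Precedence pushes Sync to at least 3pm.
Sync at 3pm is achievable: Onboarding -> 4pm; Sync -> 3pm; Demo -> 2pm; Standup -> 2pm; VendorCall -> 3pm; Hiring -> 4pm; One-on-one -> 3pm.

3pm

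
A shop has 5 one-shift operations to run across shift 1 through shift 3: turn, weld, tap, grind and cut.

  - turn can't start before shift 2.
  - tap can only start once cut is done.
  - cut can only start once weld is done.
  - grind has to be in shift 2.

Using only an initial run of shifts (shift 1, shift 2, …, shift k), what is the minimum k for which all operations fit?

The precedence chain requires at least 3 distinct shifts.
3 works (last occupied shift: shift 3): for example grind in shift 2; turn in shift 2; cut in shift 2; weld in shift 1; tap in shift 3.

3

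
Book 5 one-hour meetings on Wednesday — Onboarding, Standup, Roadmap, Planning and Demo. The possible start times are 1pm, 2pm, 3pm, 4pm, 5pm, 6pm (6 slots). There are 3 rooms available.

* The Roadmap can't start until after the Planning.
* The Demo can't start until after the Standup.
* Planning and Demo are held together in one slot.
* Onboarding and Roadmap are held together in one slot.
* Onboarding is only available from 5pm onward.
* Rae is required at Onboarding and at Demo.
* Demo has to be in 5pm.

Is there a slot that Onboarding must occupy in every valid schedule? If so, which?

6pm

Onboarding's window is 5pm–6pm.
Demo is fixed at 5pm, and Onboarding can't share a slot with Demo.
So Onboarding must be 6pm.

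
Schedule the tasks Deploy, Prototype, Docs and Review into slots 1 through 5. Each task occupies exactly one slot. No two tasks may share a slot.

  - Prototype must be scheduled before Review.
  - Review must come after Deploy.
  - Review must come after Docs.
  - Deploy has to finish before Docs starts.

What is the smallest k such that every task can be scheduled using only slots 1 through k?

4

The precedence chain requires at least 3 distinct slots.
With at most 1 per slot and 4 tasks, at least 4 slots are needed.
4 works (last occupied slot: 4): for example Docs=2; Prototype=3; Review=4; Deploy=1.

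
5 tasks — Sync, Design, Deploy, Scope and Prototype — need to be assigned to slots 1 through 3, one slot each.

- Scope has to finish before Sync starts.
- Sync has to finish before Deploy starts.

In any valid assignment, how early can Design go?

1

Design at 1 is achievable: Scope in 1; Deploy in 3; Design in 1; Sync in 2; Prototype in 1.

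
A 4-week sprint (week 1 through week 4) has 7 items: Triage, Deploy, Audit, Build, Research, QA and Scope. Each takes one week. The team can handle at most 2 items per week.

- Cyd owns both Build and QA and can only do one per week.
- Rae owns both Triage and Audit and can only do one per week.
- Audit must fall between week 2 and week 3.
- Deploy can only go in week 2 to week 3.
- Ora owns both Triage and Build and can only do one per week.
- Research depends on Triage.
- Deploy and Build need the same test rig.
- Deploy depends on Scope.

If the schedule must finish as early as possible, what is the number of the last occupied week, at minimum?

week 4

The precedence chain requires at least 2 distinct weeks.
With at most 2 per week and 7 tasks, at least 4 weeks are needed.
4 works (last occupied week: week 4): for example Scope in week 1; Deploy in week 2; Research in week 3; Audit in week 2; Build in week 3; Triage in week 1; QA in week 4.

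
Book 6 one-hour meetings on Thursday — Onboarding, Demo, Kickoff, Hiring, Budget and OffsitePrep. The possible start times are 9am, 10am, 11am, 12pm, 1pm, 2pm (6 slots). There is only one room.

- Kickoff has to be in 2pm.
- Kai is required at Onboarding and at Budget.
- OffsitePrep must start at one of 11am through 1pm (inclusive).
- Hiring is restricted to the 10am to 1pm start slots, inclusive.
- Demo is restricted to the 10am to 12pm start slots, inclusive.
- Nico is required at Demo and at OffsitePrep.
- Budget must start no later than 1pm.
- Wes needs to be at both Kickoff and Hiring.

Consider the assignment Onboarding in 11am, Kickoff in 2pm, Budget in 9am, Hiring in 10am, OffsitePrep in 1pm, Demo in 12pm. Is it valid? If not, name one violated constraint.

Kickoff has to be in 2pm — holds.
There is only one room — holds.
Kai is required at Onboarding and at Budget — holds.
Nico is required at Demo and at OffsitePrep — holds.
Wes needs to be at both Kickoff and Hiring — holds.
OffsitePrep must start at one of 11am through 1pm (inclusive) — holds.
Budget must start no later than 1pm — holds.
Hiring is restricted to the 10am to 1pm start slots, inclusive — holds.
Demo is restricted to the 10am to 12pm start slots, inclusive — holds.

Yes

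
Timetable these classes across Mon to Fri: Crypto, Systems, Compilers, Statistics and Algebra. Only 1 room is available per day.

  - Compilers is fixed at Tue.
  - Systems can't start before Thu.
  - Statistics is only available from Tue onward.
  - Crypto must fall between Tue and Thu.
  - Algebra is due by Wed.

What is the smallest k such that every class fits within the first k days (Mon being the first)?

With at most 1 per day and 5 classes, at least 5 days are needed.
Systems can't be placed before Thu — that is day 4 counting from Mon — so the schedule must run through at least 4 days.
5 works (last occupied day: Fri): for example Compilers -> Tue; Systems -> Thu; Statistics -> Fri; Crypto -> Wed; Algebra -> Mon.

5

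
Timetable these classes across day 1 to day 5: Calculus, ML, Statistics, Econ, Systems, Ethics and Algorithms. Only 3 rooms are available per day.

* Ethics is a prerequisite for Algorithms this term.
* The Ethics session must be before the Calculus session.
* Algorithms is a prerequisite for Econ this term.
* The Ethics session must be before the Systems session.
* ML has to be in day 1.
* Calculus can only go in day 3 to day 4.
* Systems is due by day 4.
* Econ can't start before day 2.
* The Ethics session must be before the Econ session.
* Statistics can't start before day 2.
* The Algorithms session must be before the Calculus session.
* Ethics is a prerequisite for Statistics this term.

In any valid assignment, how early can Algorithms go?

day 2

Precedence pushes Algorithms to at least day 2; downstream work caps Algorithms at day 3.
Algorithms at day 2 is achievable: Algorithms -> day 2; Ethics -> day 1; Calculus -> day 3; Statistics -> day 2; ML -> day 1; Systems -> day 2; Econ -> day 3.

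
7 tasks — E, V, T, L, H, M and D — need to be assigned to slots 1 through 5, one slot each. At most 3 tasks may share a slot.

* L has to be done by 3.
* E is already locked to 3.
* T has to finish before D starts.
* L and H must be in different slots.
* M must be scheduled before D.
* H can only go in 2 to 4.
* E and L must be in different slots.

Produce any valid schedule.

H=2; D=2; E=3; T=1; L=1; M=1; V=2

Checking: T(1) before D(2); M(1) before D(2); E(3) != L(1); L(1) != H(2); L=1 in [1,3]; H=2 in [2,4]; E=3 in [3,3]; max 3 per slot (cap 3).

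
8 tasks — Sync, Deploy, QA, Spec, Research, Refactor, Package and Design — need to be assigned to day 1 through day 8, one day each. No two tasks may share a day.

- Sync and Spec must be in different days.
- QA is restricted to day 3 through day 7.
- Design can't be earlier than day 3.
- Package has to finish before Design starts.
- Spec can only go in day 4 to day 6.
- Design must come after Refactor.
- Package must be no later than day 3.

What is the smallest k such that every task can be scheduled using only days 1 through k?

The precedence chain requires at least 2 distinct days.
With at most 1 per day and 8 tasks, at least 8 days are needed.
Spec can't be placed before day 4, so the schedule must run through at least day 4.
8 works (last occupied day: day 8): for example Design=day 5, Sync=day 6, Spec=day 4, Deploy=day 7, Refactor=day 2, Research=day 8, Package=day 1, QA=day 3.

8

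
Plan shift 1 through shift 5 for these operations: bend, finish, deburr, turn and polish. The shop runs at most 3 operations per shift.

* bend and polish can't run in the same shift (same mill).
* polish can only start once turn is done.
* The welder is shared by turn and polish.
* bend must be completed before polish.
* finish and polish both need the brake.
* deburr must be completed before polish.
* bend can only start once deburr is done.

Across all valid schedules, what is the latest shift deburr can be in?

shift 3

Downstream work caps deburr at shift 3.
deburr at shift 3 is achievable: bend in shift 4, finish in shift 1, deburr in shift 3, turn in shift 1, polish in shift 5.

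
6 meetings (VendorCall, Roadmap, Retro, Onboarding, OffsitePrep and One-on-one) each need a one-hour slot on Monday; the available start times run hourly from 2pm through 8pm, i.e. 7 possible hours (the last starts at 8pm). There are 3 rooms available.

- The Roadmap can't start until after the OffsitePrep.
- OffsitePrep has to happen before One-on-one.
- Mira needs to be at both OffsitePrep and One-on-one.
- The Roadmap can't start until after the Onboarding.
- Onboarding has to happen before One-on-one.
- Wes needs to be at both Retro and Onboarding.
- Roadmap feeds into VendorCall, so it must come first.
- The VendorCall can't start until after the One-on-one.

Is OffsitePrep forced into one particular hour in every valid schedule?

OffsitePrep can be 2pm (e.g. One-on-one -> 3pm; Roadmap -> 3pm; OffsitePrep -> 2pm; Onboarding -> 2pm; VendorCall -> 4pm; Retro -> 3pm) or 3pm (e.g. One-on-one in 4pm; Roadmap in 4pm; Onboarding in 2pm; OffsitePrep in 3pm; Retro in 3pm; VendorCall in 5pm).

No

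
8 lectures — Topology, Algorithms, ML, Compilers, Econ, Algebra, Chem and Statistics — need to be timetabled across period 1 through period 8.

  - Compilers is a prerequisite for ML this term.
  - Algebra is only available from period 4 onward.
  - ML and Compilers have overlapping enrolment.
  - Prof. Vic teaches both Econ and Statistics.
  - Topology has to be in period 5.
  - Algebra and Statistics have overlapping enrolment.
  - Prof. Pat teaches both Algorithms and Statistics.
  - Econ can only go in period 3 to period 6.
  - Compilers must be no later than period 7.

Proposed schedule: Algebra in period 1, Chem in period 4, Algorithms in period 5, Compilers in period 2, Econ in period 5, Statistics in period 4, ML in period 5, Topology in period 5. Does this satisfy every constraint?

Invalid. Algebra is only available from period 4 onward.

Algebra is only available from period 4 onward — violated.
Prof. Pat teaches both Algorithms and Statistics — holds.
Algebra and Statistics have overlapping enrolment — holds.
Compilers is a prerequisite for ML this term — holds.
Prof. Vic teaches both Econ and Statistics — holds.
ML and Compilers have overlapping enrolment — holds.
Econ can only go in period 3 to period 6 — holds.
Topology has to be in period 5 — holds.
Compilers must be no later than period 7 — holds.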